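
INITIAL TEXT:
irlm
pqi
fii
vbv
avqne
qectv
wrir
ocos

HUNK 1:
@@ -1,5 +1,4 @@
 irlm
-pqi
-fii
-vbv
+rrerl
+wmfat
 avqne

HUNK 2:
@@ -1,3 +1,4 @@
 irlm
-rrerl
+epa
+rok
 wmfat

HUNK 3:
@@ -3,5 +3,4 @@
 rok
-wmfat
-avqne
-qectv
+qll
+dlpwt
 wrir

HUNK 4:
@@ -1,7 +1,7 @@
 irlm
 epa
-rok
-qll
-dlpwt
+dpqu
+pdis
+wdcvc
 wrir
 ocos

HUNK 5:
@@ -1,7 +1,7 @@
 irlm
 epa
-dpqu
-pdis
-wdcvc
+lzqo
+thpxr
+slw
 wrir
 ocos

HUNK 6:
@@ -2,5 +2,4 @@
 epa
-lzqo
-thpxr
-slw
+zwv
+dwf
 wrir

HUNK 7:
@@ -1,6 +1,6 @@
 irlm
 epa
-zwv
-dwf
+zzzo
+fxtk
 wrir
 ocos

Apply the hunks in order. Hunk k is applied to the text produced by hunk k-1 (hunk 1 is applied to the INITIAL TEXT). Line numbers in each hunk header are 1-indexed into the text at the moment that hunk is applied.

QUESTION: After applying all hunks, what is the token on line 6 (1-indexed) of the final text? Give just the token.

Hunk 1: at line 1 remove [pqi,fii,vbv] add [rrerl,wmfat] -> 7 lines: irlm rrerl wmfat avqne qectv wrir ocos
Hunk 2: at line 1 remove [rrerl] add [epa,rok] -> 8 lines: irlm epa rok wmfat avqne qectv wrir ocos
Hunk 3: at line 3 remove [wmfat,avqne,qectv] add [qll,dlpwt] -> 7 lines: irlm epa rok qll dlpwt wrir ocos
Hunk 4: at line 1 remove [rok,qll,dlpwt] add [dpqu,pdis,wdcvc] -> 7 lines: irlm epa dpqu pdis wdcvc wrir ocos
Hunk 5: at line 1 remove [dpqu,pdis,wdcvc] add [lzqo,thpxr,slw] -> 7 lines: irlm epa lzqo thpxr slw wrir ocos
Hunk 6: at line 2 remove [lzqo,thpxr,slw] add [zwv,dwf] -> 6 lines: irlm epa zwv dwf wrir ocos
Hunk 7: at line 1 remove [zwv,dwf] add [zzzo,fxtk] -> 6 lines: irlm epa zzzo fxtk wrir ocos
Final line 6: ocos

Answer: ocos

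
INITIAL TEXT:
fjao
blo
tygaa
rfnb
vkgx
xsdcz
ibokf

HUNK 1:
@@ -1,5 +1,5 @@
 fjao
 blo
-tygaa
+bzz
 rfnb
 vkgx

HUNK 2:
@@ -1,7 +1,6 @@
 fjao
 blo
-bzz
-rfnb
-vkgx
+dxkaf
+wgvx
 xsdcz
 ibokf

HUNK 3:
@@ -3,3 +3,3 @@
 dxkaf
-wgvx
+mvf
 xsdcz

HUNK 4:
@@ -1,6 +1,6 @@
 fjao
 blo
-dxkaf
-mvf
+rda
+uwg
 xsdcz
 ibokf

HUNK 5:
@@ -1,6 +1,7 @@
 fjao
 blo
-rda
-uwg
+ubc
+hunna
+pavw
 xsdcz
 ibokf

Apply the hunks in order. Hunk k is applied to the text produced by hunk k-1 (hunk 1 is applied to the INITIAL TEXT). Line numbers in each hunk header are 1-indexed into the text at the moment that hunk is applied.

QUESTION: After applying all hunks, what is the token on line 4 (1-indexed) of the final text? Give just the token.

Hunk 1: at line 1 remove [tygaa] add [bzz] -> 7 lines: fjao blo bzz rfnb vkgx xsdcz ibokf
Hunk 2: at line 1 remove [bzz,rfnb,vkgx] add [dxkaf,wgvx] -> 6 lines: fjao blo dxkaf wgvx xsdcz ibokf
Hunk 3: at line 3 remove [wgvx] add [mvf] -> 6 lines: fjao blo dxkaf mvf xsdcz ibokf
Hunk 4: at line 1 remove [dxkaf,mvf] add [rda,uwg] -> 6 lines: fjao blo rda uwg xsdcz ibokf
Hunk 5: at line 1 remove [rda,uwg] add [ubc,hunna,pavw] -> 7 lines: fjao blo ubc hunna pavw xsdcz ibokf
Final line 4: hunna

Answer: hunna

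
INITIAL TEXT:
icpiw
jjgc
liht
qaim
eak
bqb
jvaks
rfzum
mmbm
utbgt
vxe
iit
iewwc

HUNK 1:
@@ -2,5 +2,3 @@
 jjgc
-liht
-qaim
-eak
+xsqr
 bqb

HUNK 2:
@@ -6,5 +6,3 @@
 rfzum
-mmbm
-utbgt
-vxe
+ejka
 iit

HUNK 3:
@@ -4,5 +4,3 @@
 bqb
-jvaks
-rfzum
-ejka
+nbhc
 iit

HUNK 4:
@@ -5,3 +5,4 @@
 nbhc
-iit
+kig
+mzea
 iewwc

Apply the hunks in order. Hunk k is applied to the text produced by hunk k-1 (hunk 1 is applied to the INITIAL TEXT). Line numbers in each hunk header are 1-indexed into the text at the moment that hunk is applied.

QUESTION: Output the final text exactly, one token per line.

Answer: icpiw
jjgc
xsqr
bqb
nbhc
kig
mzea
iewwc

Derivation:
Hunk 1: at line 2 remove [liht,qaim,eak] add [xsqr] -> 11 lines: icpiw jjgc xsqr bqb jvaks rfzum mmbm utbgt vxe iit iewwc
Hunk 2: at line 6 remove [mmbm,utbgt,vxe] add [ejka] -> 9 lines: icpiw jjgc xsqr bqb jvaks rfzum ejka iit iewwc
Hunk 3: at line 4 remove [jvaks,rfzum,ejka] add [nbhc] -> 7 lines: icpiw jjgc xsqr bqb nbhc iit iewwc
Hunk 4: at line 5 remove [iit] add [kig,mzea] -> 8 lines: icpiw jjgc xsqr bqb nbhc kig mzea iewwc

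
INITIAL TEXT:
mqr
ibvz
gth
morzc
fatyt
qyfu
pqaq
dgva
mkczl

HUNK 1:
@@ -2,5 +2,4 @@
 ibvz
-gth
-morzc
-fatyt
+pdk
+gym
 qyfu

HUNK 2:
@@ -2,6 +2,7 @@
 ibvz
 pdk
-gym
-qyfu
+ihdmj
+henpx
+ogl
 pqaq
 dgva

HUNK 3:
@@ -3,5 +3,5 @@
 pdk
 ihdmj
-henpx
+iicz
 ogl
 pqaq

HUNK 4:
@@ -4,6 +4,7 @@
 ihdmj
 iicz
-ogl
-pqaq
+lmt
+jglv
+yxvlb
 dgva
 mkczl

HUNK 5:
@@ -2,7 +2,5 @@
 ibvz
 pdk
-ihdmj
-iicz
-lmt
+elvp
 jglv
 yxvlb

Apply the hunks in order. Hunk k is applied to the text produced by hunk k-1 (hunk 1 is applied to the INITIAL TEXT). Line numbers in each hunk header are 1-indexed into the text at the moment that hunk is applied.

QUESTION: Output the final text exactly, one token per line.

Answer: mqr
ibvz
pdk
elvp
jglv
yxvlb
dgva
mkczl

Derivation:
Hunk 1: at line 2 remove [gth,morzc,fatyt] add [pdk,gym] -> 8 lines: mqr ibvz pdk gym qyfu pqaq dgva mkczl
Hunk 2: at line 2 remove [gym,qyfu] add [ihdmj,henpx,ogl] -> 9 lines: mqr ibvz pdk ihdmj henpx ogl pqaq dgva mkczl
Hunk 3: at line 3 remove [henpx] add [iicz] -> 9 lines: mqr ibvz pdk ihdmj iicz ogl pqaq dgva mkczl
Hunk 4: at line 4 remove [ogl,pqaq] add [lmt,jglv,yxvlb] -> 10 lines: mqr ibvz pdk ihdmj iicz lmt jglv yxvlb dgva mkczl
Hunk 5: at line 2 remove [ihdmj,iicz,lmt] add [elvp] -> 8 lines: mqr ibvz pdk elvp jglv yxvlb dgva mkczl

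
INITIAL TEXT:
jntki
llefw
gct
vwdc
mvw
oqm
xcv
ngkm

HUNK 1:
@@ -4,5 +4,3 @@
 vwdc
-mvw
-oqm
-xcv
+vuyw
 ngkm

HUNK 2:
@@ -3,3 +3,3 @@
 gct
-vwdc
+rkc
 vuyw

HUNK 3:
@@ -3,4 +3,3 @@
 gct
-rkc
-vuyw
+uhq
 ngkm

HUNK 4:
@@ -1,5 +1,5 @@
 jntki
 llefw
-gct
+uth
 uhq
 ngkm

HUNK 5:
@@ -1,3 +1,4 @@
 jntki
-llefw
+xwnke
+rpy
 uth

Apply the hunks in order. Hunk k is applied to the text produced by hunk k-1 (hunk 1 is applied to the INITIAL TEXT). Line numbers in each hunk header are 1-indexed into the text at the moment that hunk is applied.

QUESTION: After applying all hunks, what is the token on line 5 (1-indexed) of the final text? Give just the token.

Answer: uhq

Derivation:
Hunk 1: at line 4 remove [mvw,oqm,xcv] add [vuyw] -> 6 lines: jntki llefw gct vwdc vuyw ngkm
Hunk 2: at line 3 remove [vwdc] add [rkc] -> 6 lines: jntki llefw gct rkc vuyw ngkm
Hunk 3: at line 3 remove [rkc,vuyw] add [uhq] -> 5 lines: jntki llefw gct uhq ngkm
Hunk 4: at line 1 remove [gct] add [uth] -> 5 lines: jntki llefw uth uhq ngkm
Hunk 5: at line 1 remove [llefw] add [xwnke,rpy] -> 6 lines: jntki xwnke rpy uth uhq ngkm
Final line 5: uhq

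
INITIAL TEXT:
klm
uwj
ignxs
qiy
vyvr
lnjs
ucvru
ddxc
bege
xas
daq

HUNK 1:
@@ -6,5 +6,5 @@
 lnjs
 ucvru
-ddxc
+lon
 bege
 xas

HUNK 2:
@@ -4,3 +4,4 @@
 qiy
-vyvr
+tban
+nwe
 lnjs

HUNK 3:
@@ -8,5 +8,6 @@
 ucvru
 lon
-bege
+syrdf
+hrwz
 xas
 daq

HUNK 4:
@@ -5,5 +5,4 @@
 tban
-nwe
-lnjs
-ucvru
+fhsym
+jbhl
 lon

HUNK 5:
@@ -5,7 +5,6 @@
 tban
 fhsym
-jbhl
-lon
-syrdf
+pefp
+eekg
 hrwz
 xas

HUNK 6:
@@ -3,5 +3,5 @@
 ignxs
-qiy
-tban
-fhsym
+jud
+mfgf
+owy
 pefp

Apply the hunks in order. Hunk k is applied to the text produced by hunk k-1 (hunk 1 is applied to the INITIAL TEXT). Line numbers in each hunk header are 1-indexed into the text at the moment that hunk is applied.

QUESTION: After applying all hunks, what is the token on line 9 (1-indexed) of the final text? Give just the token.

Hunk 1: at line 6 remove [ddxc] add [lon] -> 11 lines: klm uwj ignxs qiy vyvr lnjs ucvru lon bege xas daq
Hunk 2: at line 4 remove [vyvr] add [tban,nwe] -> 12 lines: klm uwj ignxs qiy tban nwe lnjs ucvru lon bege xas daq
Hunk 3: at line 8 remove [bege] add [syrdf,hrwz] -> 13 lines: klm uwj ignxs qiy tban nwe lnjs ucvru lon syrdf hrwz xas daq
Hunk 4: at line 5 remove [nwe,lnjs,ucvru] add [fhsym,jbhl] -> 12 lines: klm uwj ignxs qiy tban fhsym jbhl lon syrdf hrwz xas daq
Hunk 5: at line 5 remove [jbhl,lon,syrdf] add [pefp,eekg] -> 11 lines: klm uwj ignxs qiy tban fhsym pefp eekg hrwz xas daq
Hunk 6: at line 3 remove [qiy,tban,fhsym] add [jud,mfgf,owy] -> 11 lines: klm uwj ignxs jud mfgf owy pefp eekg hrwz xas daq
Final line 9: hrwz

Answer: hrwz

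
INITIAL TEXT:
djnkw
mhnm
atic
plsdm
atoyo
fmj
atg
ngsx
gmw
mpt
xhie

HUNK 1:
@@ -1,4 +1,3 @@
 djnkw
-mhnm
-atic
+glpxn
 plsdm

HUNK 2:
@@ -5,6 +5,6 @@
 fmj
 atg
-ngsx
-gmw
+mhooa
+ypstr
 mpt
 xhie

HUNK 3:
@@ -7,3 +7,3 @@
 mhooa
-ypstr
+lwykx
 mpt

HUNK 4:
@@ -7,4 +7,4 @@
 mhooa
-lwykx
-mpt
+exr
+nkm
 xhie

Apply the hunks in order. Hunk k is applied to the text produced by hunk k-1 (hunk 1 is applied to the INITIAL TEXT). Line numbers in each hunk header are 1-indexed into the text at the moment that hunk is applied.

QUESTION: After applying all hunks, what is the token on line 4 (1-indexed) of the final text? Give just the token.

Answer: atoyo

Derivation:
Hunk 1: at line 1 remove [mhnm,atic] add [glpxn] -> 10 lines: djnkw glpxn plsdm atoyo fmj atg ngsx gmw mpt xhie
Hunk 2: at line 5 remove [ngsx,gmw] add [mhooa,ypstr] -> 10 lines: djnkw glpxn plsdm atoyo fmj atg mhooa ypstr mpt xhie
Hunk 3: at line 7 remove [ypstr] add [lwykx] -> 10 lines: djnkw glpxn plsdm atoyo fmj atg mhooa lwykx mpt xhie
Hunk 4: at line 7 remove [lwykx,mpt] add [exr,nkm] -> 10 lines: djnkw glpxn plsdm atoyo fmj atg mhooa exr nkm xhie
Final line 4: atoyo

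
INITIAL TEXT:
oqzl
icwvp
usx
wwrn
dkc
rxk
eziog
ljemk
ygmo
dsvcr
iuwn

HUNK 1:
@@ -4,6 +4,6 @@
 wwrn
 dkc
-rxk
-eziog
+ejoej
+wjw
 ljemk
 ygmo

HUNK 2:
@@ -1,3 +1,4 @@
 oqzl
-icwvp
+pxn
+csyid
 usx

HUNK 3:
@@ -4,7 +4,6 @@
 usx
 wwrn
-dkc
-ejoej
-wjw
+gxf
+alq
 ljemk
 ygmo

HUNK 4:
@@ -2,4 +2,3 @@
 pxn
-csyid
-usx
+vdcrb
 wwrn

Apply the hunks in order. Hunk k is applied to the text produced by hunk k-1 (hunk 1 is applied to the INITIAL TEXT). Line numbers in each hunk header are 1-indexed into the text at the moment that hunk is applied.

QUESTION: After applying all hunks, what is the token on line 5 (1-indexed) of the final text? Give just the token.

Answer: gxf

Derivation:
Hunk 1: at line 4 remove [rxk,eziog] add [ejoej,wjw] -> 11 lines: oqzl icwvp usx wwrn dkc ejoej wjw ljemk ygmo dsvcr iuwn
Hunk 2: at line 1 remove [icwvp] add [pxn,csyid] -> 12 lines: oqzl pxn csyid usx wwrn dkc ejoej wjw ljemk ygmo dsvcr iuwn
Hunk 3: at line 4 remove [dkc,ejoej,wjw] add [gxf,alq] -> 11 lines: oqzl pxn csyid usx wwrn gxf alq ljemk ygmo dsvcr iuwn
Hunk 4: at line 2 remove [csyid,usx] add [vdcrb] -> 10 lines: oqzl pxn vdcrb wwrn gxf alq ljemk ygmo dsvcr iuwn
Final line 5: gxf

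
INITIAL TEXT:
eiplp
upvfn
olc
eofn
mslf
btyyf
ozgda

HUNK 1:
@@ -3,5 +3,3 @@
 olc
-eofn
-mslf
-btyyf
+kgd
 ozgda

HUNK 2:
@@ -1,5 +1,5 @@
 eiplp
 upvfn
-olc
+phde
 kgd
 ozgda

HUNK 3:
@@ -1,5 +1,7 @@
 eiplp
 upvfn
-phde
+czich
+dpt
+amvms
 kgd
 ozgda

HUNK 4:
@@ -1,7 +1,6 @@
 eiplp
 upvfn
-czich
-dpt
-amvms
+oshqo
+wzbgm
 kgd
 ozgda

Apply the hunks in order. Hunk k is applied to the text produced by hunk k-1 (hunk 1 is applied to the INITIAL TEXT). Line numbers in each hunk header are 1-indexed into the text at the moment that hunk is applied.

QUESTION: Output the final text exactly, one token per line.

Answer: eiplp
upvfn
oshqo
wzbgm
kgd
ozgda

Derivation:
Hunk 1: at line 3 remove [eofn,mslf,btyyf] add [kgd] -> 5 lines: eiplp upvfn olc kgd ozgda
Hunk 2: at line 1 remove [olc] add [phde] -> 5 lines: eiplp upvfn phde kgd ozgda
Hunk 3: at line 1 remove [phde] add [czich,dpt,amvms] -> 7 lines: eiplp upvfn czich dpt amvms kgd ozgda
Hunk 4: at line 1 remove [czich,dpt,amvms] add [oshqo,wzbgm] -> 6 lines: eiplp upvfn oshqo wzbgm kgd ozgda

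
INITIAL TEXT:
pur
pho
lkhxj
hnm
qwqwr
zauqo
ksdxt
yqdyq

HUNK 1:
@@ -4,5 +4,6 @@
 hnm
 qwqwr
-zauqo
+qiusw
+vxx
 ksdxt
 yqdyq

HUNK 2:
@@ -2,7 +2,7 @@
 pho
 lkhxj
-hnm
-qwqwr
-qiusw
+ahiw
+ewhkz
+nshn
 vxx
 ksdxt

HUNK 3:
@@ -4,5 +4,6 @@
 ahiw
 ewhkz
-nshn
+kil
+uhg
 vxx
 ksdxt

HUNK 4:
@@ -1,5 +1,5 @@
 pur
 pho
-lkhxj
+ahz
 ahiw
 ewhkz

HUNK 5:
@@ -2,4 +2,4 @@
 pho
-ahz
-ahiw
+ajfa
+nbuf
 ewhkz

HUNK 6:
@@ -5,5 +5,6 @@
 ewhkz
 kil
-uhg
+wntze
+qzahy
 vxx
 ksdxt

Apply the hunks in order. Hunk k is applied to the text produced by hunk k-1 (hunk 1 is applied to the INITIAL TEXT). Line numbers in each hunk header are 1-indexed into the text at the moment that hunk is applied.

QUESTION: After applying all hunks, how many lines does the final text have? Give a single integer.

Answer: 11

Derivation:
Hunk 1: at line 4 remove [zauqo] add [qiusw,vxx] -> 9 lines: pur pho lkhxj hnm qwqwr qiusw vxx ksdxt yqdyq
Hunk 2: at line 2 remove [hnm,qwqwr,qiusw] add [ahiw,ewhkz,nshn] -> 9 lines: pur pho lkhxj ahiw ewhkz nshn vxx ksdxt yqdyq
Hunk 3: at line 4 remove [nshn] add [kil,uhg] -> 10 lines: pur pho lkhxj ahiw ewhkz kil uhg vxx ksdxt yqdyq
Hunk 4: at line 1 remove [lkhxj] add [ahz] -> 10 lines: pur pho ahz ahiw ewhkz kil uhg vxx ksdxt yqdyq
Hunk 5: at line 2 remove [ahz,ahiw] add [ajfa,nbuf] -> 10 lines: pur pho ajfa nbuf ewhkz kil uhg vxx ksdxt yqdyq
Hunk 6: at line 5 remove [uhg] add [wntze,qzahy] -> 11 lines: pur pho ajfa nbuf ewhkz kil wntze qzahy vxx ksdxt yqdyq
Final line count: 11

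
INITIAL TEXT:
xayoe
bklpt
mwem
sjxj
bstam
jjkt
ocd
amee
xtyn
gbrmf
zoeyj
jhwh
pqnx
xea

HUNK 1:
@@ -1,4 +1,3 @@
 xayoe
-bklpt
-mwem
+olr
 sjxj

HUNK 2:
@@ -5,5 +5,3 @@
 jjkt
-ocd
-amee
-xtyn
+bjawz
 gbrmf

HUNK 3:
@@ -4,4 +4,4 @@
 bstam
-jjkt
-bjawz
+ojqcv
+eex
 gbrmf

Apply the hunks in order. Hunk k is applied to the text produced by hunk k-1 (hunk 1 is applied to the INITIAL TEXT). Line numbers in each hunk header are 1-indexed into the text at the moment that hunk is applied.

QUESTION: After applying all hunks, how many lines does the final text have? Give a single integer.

Hunk 1: at line 1 remove [bklpt,mwem] add [olr] -> 13 lines: xayoe olr sjxj bstam jjkt ocd amee xtyn gbrmf zoeyj jhwh pqnx xea
Hunk 2: at line 5 remove [ocd,amee,xtyn] add [bjawz] -> 11 lines: xayoe olr sjxj bstam jjkt bjawz gbrmf zoeyj jhwh pqnx xea
Hunk 3: at line 4 remove [jjkt,bjawz] add [ojqcv,eex] -> 11 lines: xayoe olr sjxj bstam ojqcv eex gbrmf zoeyj jhwh pqnx xea
Final line count: 11

Answer: 11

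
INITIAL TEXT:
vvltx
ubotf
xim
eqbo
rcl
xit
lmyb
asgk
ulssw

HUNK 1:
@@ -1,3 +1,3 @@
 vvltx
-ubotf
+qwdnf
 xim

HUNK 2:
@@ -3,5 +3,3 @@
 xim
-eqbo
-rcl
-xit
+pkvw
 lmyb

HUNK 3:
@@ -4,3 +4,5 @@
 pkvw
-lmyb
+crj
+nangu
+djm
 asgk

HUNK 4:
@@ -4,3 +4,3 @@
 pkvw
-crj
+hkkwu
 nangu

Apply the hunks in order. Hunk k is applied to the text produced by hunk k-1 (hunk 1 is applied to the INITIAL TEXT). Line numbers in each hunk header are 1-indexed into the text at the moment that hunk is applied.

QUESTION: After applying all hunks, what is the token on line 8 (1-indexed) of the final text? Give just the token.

Hunk 1: at line 1 remove [ubotf] add [qwdnf] -> 9 lines: vvltx qwdnf xim eqbo rcl xit lmyb asgk ulssw
Hunk 2: at line 3 remove [eqbo,rcl,xit] add [pkvw] -> 7 lines: vvltx qwdnf xim pkvw lmyb asgk ulssw
Hunk 3: at line 4 remove [lmyb] add [crj,nangu,djm] -> 9 lines: vvltx qwdnf xim pkvw crj nangu djm asgk ulssw
Hunk 4: at line 4 remove [crj] add [hkkwu] -> 9 lines: vvltx qwdnf xim pkvw hkkwu nangu djm asgk ulssw
Final line 8: asgk

Answer: asgk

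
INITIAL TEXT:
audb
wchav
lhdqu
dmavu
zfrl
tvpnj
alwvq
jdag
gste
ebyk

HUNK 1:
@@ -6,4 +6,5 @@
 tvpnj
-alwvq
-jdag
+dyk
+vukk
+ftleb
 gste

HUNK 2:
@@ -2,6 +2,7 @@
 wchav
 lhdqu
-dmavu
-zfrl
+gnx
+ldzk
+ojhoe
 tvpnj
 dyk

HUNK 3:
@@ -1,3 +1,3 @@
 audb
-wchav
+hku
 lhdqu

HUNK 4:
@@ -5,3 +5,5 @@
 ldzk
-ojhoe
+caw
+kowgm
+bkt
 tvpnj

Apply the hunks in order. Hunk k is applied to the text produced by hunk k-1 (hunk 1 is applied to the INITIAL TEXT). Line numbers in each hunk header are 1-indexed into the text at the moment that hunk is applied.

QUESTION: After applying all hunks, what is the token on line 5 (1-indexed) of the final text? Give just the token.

Answer: ldzk

Derivation:
Hunk 1: at line 6 remove [alwvq,jdag] add [dyk,vukk,ftleb] -> 11 lines: audb wchav lhdqu dmavu zfrl tvpnj dyk vukk ftleb gste ebyk
Hunk 2: at line 2 remove [dmavu,zfrl] add [gnx,ldzk,ojhoe] -> 12 lines: audb wchav lhdqu gnx ldzk ojhoe tvpnj dyk vukk ftleb gste ebyk
Hunk 3: at line 1 remove [wchav] add [hku] -> 12 lines: audb hku lhdqu gnx ldzk ojhoe tvpnj dyk vukk ftleb gste ebyk
Hunk 4: at line 5 remove [ojhoe] add [caw,kowgm,bkt] -> 14 lines: audb hku lhdqu gnx ldzk caw kowgm bkt tvpnj dyk vukk ftleb gste ebyk
Final line 5: ldzk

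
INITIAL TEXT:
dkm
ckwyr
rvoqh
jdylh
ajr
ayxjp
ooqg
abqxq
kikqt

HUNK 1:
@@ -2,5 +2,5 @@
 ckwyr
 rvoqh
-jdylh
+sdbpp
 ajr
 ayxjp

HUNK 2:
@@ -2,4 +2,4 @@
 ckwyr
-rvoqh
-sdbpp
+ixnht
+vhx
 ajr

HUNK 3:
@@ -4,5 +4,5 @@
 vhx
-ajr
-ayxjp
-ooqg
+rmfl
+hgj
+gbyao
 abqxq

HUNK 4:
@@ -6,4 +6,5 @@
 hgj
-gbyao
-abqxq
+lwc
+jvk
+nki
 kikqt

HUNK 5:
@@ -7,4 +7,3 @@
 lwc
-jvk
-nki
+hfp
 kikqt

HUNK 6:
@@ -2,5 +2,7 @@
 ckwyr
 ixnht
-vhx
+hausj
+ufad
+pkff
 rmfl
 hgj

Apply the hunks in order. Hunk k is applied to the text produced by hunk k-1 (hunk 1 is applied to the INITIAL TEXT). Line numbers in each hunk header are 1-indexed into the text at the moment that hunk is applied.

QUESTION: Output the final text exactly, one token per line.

Hunk 1: at line 2 remove [jdylh] add [sdbpp] -> 9 lines: dkm ckwyr rvoqh sdbpp ajr ayxjp ooqg abqxq kikqt
Hunk 2: at line 2 remove [rvoqh,sdbpp] add [ixnht,vhx] -> 9 lines: dkm ckwyr ixnht vhx ajr ayxjp ooqg abqxq kikqt
Hunk 3: at line 4 remove [ajr,ayxjp,ooqg] add [rmfl,hgj,gbyao] -> 9 lines: dkm ckwyr ixnht vhx rmfl hgj gbyao abqxq kikqt
Hunk 4: at line 6 remove [gbyao,abqxq] add [lwc,jvk,nki] -> 10 lines: dkm ckwyr ixnht vhx rmfl hgj lwc jvk nki kikqt
Hunk 5: at line 7 remove [jvk,nki] add [hfp] -> 9 lines: dkm ckwyr ixnht vhx rmfl hgj lwc hfp kikqt
Hunk 6: at line 2 remove [vhx] add [hausj,ufad,pkff] -> 11 lines: dkm ckwyr ixnht hausj ufad pkff rmfl hgj lwc hfp kikqt

Answer: dkm
ckwyr
ixnht
hausj
ufad
pkff
rmfl
hgj
lwc
hfp
kikqt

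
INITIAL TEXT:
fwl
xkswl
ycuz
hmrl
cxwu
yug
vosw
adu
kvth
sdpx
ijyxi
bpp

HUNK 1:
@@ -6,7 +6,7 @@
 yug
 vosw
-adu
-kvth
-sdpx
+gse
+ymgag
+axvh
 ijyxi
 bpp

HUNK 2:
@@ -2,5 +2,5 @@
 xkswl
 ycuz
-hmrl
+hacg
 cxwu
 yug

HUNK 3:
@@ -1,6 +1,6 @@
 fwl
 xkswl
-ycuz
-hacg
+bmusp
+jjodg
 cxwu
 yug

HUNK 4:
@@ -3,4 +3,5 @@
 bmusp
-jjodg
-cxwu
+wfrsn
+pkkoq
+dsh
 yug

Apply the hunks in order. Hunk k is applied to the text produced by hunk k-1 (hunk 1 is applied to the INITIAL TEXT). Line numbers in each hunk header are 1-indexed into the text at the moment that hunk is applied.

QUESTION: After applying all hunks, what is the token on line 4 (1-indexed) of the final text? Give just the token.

Hunk 1: at line 6 remove [adu,kvth,sdpx] add [gse,ymgag,axvh] -> 12 lines: fwl xkswl ycuz hmrl cxwu yug vosw gse ymgag axvh ijyxi bpp
Hunk 2: at line 2 remove [hmrl] add [hacg] -> 12 lines: fwl xkswl ycuz hacg cxwu yug vosw gse ymgag axvh ijyxi bpp
Hunk 3: at line 1 remove [ycuz,hacg] add [bmusp,jjodg] -> 12 lines: fwl xkswl bmusp jjodg cxwu yug vosw gse ymgag axvh ijyxi bpp
Hunk 4: at line 3 remove [jjodg,cxwu] add [wfrsn,pkkoq,dsh] -> 13 lines: fwl xkswl bmusp wfrsn pkkoq dsh yug vosw gse ymgag axvh ijyxi bpp
Final line 4: wfrsn

Answer: wfrsn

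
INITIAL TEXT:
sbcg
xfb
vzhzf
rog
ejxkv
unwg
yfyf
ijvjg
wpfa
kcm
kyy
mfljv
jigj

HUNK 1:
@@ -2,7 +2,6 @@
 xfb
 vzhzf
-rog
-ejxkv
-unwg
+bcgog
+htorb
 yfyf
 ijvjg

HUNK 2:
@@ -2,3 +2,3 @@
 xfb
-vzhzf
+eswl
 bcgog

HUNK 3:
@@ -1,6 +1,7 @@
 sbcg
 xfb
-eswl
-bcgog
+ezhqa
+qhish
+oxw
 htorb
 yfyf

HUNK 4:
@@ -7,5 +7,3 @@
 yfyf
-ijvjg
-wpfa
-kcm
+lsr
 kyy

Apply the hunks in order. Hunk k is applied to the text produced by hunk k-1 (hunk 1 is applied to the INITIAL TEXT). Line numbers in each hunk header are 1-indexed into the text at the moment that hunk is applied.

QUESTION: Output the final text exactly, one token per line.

Answer: sbcg
xfb
ezhqa
qhish
oxw
htorb
yfyf
lsr
kyy
mfljv
jigj

Derivation:
Hunk 1: at line 2 remove [rog,ejxkv,unwg] add [bcgog,htorb] -> 12 lines: sbcg xfb vzhzf bcgog htorb yfyf ijvjg wpfa kcm kyy mfljv jigj
Hunk 2: at line 2 remove [vzhzf] add [eswl] -> 12 lines: sbcg xfb eswl bcgog htorb yfyf ijvjg wpfa kcm kyy mfljv jigj
Hunk 3: at line 1 remove [eswl,bcgog] add [ezhqa,qhish,oxw] -> 13 lines: sbcg xfb ezhqa qhish oxw htorb yfyf ijvjg wpfa kcm kyy mfljv jigj
Hunk 4: at line 7 remove [ijvjg,wpfa,kcm] add [lsr] -> 11 lines: sbcg xfb ezhqa qhish oxw htorb yfyf lsr kyy mfljv jigj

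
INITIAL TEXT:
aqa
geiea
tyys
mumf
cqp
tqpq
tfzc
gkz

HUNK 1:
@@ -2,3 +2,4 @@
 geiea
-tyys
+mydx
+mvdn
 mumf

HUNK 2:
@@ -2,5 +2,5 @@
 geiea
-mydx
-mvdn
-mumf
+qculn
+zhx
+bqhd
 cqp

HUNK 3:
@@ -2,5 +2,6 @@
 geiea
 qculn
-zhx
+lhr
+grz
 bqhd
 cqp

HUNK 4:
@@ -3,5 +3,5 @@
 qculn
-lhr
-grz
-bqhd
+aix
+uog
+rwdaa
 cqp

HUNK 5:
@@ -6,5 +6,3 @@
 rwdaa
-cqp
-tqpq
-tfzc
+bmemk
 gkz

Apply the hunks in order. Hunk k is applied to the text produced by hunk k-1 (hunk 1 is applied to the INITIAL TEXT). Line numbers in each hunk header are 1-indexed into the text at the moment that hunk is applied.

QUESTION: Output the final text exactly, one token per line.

Answer: aqa
geiea
qculn
aix
uog
rwdaa
bmemk
gkz

Derivation:
Hunk 1: at line 2 remove [tyys] add [mydx,mvdn] -> 9 lines: aqa geiea mydx mvdn mumf cqp tqpq tfzc gkz
Hunk 2: at line 2 remove [mydx,mvdn,mumf] add [qculn,zhx,bqhd] -> 9 lines: aqa geiea qculn zhx bqhd cqp tqpq tfzc gkz
Hunk 3: at line 2 remove [zhx] add [lhr,grz] -> 10 lines: aqa geiea qculn lhr grz bqhd cqp tqpq tfzc gkz
Hunk 4: at line 3 remove [lhr,grz,bqhd] add [aix,uog,rwdaa] -> 10 lines: aqa geiea qculn aix uog rwdaa cqp tqpq tfzc gkz
Hunk 5: at line 6 remove [cqp,tqpq,tfzc] add [bmemk] -> 8 lines: aqa geiea qculn aix uog rwdaa bmemk gkz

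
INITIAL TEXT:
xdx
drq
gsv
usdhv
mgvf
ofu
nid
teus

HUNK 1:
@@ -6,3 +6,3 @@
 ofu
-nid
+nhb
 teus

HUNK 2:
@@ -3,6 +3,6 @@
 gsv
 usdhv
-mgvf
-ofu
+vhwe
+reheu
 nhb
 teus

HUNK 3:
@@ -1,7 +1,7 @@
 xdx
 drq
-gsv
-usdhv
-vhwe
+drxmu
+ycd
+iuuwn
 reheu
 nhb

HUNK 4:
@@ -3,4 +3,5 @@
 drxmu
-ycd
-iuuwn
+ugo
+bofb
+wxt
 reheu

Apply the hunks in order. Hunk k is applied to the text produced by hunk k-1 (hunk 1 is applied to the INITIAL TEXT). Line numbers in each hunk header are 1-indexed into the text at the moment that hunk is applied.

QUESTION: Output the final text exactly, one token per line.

Answer: xdx
drq
drxmu
ugo
bofb
wxt
reheu
nhb
teus

Derivation:
Hunk 1: at line 6 remove [nid] add [nhb] -> 8 lines: xdx drq gsv usdhv mgvf ofu nhb teus
Hunk 2: at line 3 remove [mgvf,ofu] add [vhwe,reheu] -> 8 lines: xdx drq gsv usdhv vhwe reheu nhb teus
Hunk 3: at line 1 remove [gsv,usdhv,vhwe] add [drxmu,ycd,iuuwn] -> 8 lines: xdx drq drxmu ycd iuuwn reheu nhb teus
Hunk 4: at line 3 remove [ycd,iuuwn] add [ugo,bofb,wxt] -> 9 lines: xdx drq drxmu ugo bofb wxt reheu nhb teus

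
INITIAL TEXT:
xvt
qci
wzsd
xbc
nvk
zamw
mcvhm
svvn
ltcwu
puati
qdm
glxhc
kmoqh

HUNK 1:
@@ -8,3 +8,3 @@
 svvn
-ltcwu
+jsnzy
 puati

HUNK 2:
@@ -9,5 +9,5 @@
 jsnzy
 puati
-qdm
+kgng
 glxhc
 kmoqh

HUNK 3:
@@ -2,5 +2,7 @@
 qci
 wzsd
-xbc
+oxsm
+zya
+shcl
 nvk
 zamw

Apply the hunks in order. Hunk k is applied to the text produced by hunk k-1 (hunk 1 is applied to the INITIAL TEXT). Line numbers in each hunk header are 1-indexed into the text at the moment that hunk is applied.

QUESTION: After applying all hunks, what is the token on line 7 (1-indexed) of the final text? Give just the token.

Answer: nvk

Derivation:
Hunk 1: at line 8 remove [ltcwu] add [jsnzy] -> 13 lines: xvt qci wzsd xbc nvk zamw mcvhm svvn jsnzy puati qdm glxhc kmoqh
Hunk 2: at line 9 remove [qdm] add [kgng] -> 13 lines: xvt qci wzsd xbc nvk zamw mcvhm svvn jsnzy puati kgng glxhc kmoqh
Hunk 3: at line 2 remove [xbc] add [oxsm,zya,shcl] -> 15 lines: xvt qci wzsd oxsm zya shcl nvk zamw mcvhm svvn jsnzy puati kgng glxhc kmoqh
Final line 7: nvk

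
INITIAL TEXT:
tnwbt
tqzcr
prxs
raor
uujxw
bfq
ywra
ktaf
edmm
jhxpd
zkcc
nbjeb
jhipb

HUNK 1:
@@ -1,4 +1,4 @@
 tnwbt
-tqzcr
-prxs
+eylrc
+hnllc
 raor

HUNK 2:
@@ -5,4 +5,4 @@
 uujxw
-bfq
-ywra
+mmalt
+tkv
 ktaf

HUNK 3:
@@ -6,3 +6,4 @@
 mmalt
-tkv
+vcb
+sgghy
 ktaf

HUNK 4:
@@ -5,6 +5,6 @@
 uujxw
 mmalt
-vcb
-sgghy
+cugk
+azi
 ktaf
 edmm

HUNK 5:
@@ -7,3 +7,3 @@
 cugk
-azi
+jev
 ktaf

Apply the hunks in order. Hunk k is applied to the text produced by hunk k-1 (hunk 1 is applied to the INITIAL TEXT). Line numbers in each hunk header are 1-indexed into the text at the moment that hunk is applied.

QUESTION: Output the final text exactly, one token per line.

Answer: tnwbt
eylrc
hnllc
raor
uujxw
mmalt
cugk
jev
ktaf
edmm
jhxpd
zkcc
nbjeb
jhipb

Derivation:
Hunk 1: at line 1 remove [tqzcr,prxs] add [eylrc,hnllc] -> 13 lines: tnwbt eylrc hnllc raor uujxw bfq ywra ktaf edmm jhxpd zkcc nbjeb jhipb
Hunk 2: at line 5 remove [bfq,ywra] add [mmalt,tkv] -> 13 lines: tnwbt eylrc hnllc raor uujxw mmalt tkv ktaf edmm jhxpd zkcc nbjeb jhipb
Hunk 3: at line 6 remove [tkv] add [vcb,sgghy] -> 14 lines: tnwbt eylrc hnllc raor uujxw mmalt vcb sgghy ktaf edmm jhxpd zkcc nbjeb jhipb
Hunk 4: at line 5 remove [vcb,sgghy] add [cugk,azi] -> 14 lines: tnwbt eylrc hnllc raor uujxw mmalt cugk azi ktaf edmm jhxpd zkcc nbjeb jhipb
Hunk 5: at line 7 remove [azi] add [jev] -> 14 lines: tnwbt eylrc hnllc raor uujxw mmalt cugk jev ktaf edmm jhxpd zkcc nbjeb jhipb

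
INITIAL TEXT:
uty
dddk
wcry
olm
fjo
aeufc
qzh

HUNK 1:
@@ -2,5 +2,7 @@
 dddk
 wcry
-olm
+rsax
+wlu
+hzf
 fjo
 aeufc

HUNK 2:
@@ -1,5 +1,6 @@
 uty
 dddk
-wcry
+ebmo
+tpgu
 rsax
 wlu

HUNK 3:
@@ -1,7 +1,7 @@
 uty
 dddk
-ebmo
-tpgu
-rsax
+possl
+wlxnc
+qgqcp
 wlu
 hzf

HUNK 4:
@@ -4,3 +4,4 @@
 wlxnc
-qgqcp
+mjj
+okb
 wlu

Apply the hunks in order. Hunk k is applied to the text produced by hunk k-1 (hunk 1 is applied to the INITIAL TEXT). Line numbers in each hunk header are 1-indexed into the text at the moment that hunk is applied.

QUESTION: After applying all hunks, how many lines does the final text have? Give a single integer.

Hunk 1: at line 2 remove [olm] add [rsax,wlu,hzf] -> 9 lines: uty dddk wcry rsax wlu hzf fjo aeufc qzh
Hunk 2: at line 1 remove [wcry] add [ebmo,tpgu] -> 10 lines: uty dddk ebmo tpgu rsax wlu hzf fjo aeufc qzh
Hunk 3: at line 1 remove [ebmo,tpgu,rsax] add [possl,wlxnc,qgqcp] -> 10 lines: uty dddk possl wlxnc qgqcp wlu hzf fjo aeufc qzh
Hunk 4: at line 4 remove [qgqcp] add [mjj,okb] -> 11 lines: uty dddk possl wlxnc mjj okb wlu hzf fjo aeufc qzh
Final line count: 11

Answer: 11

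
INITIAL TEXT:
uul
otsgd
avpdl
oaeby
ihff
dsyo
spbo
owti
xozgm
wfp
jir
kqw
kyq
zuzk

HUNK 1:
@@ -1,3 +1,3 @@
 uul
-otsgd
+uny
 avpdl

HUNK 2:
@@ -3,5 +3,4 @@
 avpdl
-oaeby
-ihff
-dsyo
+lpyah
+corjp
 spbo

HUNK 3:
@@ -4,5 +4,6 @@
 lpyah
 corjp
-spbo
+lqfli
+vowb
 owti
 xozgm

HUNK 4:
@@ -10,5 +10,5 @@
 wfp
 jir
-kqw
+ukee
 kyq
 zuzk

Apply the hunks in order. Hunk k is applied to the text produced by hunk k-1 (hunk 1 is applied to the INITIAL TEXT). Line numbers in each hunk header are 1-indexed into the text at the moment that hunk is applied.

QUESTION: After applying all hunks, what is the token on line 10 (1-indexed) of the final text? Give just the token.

Answer: wfp

Derivation:
Hunk 1: at line 1 remove [otsgd] add [uny] -> 14 lines: uul uny avpdl oaeby ihff dsyo spbo owti xozgm wfp jir kqw kyq zuzk
Hunk 2: at line 3 remove [oaeby,ihff,dsyo] add [lpyah,corjp] -> 13 lines: uul uny avpdl lpyah corjp spbo owti xozgm wfp jir kqw kyq zuzk
Hunk 3: at line 4 remove [spbo] add [lqfli,vowb] -> 14 lines: uul uny avpdl lpyah corjp lqfli vowb owti xozgm wfp jir kqw kyq zuzk
Hunk 4: at line 10 remove [kqw] add [ukee] -> 14 lines: uul uny avpdl lpyah corjp lqfli vowb owti xozgm wfp jir ukee kyq zuzk
Final line 10: wfp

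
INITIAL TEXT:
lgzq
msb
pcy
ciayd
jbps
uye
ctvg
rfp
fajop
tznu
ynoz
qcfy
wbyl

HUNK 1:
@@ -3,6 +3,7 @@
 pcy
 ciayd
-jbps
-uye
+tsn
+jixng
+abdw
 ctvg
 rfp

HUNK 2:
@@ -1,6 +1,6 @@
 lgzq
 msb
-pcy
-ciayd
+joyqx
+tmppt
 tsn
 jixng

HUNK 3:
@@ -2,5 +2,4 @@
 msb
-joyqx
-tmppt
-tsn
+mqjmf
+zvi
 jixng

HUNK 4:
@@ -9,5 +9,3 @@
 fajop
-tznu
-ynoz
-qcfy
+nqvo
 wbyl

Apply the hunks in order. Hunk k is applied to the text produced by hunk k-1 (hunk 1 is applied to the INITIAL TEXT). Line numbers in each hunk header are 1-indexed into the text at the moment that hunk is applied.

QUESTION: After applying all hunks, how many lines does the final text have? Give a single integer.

Answer: 11

Derivation:
Hunk 1: at line 3 remove [jbps,uye] add [tsn,jixng,abdw] -> 14 lines: lgzq msb pcy ciayd tsn jixng abdw ctvg rfp fajop tznu ynoz qcfy wbyl
Hunk 2: at line 1 remove [pcy,ciayd] add [joyqx,tmppt] -> 14 lines: lgzq msb joyqx tmppt tsn jixng abdw ctvg rfp fajop tznu ynoz qcfy wbyl
Hunk 3: at line 2 remove [joyqx,tmppt,tsn] add [mqjmf,zvi] -> 13 lines: lgzq msb mqjmf zvi jixng abdw ctvg rfp fajop tznu ynoz qcfy wbyl
Hunk 4: at line 9 remove [tznu,ynoz,qcfy] add [nqvo] -> 11 lines: lgzq msb mqjmf zvi jixng abdw ctvg rfp fajop nqvo wbyl
Final line count: 11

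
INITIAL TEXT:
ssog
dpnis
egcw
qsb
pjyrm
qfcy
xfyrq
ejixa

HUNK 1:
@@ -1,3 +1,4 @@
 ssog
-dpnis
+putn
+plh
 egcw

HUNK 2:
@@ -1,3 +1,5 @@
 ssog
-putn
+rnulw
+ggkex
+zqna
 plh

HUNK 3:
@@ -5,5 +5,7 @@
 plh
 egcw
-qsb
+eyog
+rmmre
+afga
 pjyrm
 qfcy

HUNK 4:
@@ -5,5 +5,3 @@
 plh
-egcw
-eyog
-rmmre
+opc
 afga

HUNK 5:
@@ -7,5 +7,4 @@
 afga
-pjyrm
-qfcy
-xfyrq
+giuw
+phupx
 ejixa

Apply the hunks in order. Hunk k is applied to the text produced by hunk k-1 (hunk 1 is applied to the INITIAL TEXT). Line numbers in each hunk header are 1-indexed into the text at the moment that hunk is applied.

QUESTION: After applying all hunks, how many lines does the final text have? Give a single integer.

Answer: 10

Derivation:
Hunk 1: at line 1 remove [dpnis] add [putn,plh] -> 9 lines: ssog putn plh egcw qsb pjyrm qfcy xfyrq ejixa
Hunk 2: at line 1 remove [putn] add [rnulw,ggkex,zqna] -> 11 lines: ssog rnulw ggkex zqna plh egcw qsb pjyrm qfcy xfyrq ejixa
Hunk 3: at line 5 remove [qsb] add [eyog,rmmre,afga] -> 13 lines: ssog rnulw ggkex zqna plh egcw eyog rmmre afga pjyrm qfcy xfyrq ejixa
Hunk 4: at line 5 remove [egcw,eyog,rmmre] add [opc] -> 11 lines: ssog rnulw ggkex zqna plh opc afga pjyrm qfcy xfyrq ejixa
Hunk 5: at line 7 remove [pjyrm,qfcy,xfyrq] add [giuw,phupx] -> 10 lines: ssog rnulw ggkex zqna plh opc afga giuw phupx ejixa
Final line count: 10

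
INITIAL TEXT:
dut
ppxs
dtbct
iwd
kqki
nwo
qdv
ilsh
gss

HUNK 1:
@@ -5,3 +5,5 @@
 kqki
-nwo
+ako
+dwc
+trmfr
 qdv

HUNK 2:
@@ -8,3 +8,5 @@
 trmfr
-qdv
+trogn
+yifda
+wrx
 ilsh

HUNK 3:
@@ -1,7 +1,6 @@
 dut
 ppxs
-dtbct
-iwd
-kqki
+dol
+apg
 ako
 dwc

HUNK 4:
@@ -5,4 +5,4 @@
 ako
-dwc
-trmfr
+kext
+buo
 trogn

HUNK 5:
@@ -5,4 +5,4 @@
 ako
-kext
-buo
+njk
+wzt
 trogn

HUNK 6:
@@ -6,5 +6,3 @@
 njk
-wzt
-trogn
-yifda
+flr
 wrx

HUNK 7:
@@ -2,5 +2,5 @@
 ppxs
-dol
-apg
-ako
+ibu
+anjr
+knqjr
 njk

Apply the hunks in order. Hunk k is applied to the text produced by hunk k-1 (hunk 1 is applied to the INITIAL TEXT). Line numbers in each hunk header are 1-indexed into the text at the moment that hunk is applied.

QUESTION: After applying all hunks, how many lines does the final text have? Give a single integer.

Answer: 10

Derivation:
Hunk 1: at line 5 remove [nwo] add [ako,dwc,trmfr] -> 11 lines: dut ppxs dtbct iwd kqki ako dwc trmfr qdv ilsh gss
Hunk 2: at line 8 remove [qdv] add [trogn,yifda,wrx] -> 13 lines: dut ppxs dtbct iwd kqki ako dwc trmfr trogn yifda wrx ilsh gss
Hunk 3: at line 1 remove [dtbct,iwd,kqki] add [dol,apg] -> 12 lines: dut ppxs dol apg ako dwc trmfr trogn yifda wrx ilsh gss
Hunk 4: at line 5 remove [dwc,trmfr] add [kext,buo] -> 12 lines: dut ppxs dol apg ako kext buo trogn yifda wrx ilsh gss
Hunk 5: at line 5 remove [kext,buo] add [njk,wzt] -> 12 lines: dut ppxs dol apg ako njk wzt trogn yifda wrx ilsh gss
Hunk 6: at line 6 remove [wzt,trogn,yifda] add [flr] -> 10 lines: dut ppxs dol apg ako njk flr wrx ilsh gss
Hunk 7: at line 2 remove [dol,apg,ako] add [ibu,anjr,knqjr] -> 10 lines: dut ppxs ibu anjr knqjr njk flr wrx ilsh gss
Final line count: 10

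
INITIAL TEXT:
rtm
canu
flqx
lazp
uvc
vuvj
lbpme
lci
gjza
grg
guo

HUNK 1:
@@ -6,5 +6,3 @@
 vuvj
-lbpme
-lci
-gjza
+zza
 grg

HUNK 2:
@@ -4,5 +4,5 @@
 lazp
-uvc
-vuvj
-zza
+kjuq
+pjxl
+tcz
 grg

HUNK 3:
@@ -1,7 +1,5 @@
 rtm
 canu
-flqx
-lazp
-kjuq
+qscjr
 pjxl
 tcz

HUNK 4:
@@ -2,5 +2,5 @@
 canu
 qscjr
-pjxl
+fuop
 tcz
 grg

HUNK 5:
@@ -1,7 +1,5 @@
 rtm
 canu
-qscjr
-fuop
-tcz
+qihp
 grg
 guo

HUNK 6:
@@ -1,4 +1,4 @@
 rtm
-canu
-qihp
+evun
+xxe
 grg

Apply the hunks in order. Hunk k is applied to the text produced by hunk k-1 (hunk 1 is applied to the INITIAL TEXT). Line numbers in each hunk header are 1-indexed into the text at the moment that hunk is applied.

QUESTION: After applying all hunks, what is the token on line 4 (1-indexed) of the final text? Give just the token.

Answer: grg

Derivation:
Hunk 1: at line 6 remove [lbpme,lci,gjza] add [zza] -> 9 lines: rtm canu flqx lazp uvc vuvj zza grg guo
Hunk 2: at line 4 remove [uvc,vuvj,zza] add [kjuq,pjxl,tcz] -> 9 lines: rtm canu flqx lazp kjuq pjxl tcz grg guo
Hunk 3: at line 1 remove [flqx,lazp,kjuq] add [qscjr] -> 7 lines: rtm canu qscjr pjxl tcz grg guo
Hunk 4: at line 2 remove [pjxl] add [fuop] -> 7 lines: rtm canu qscjr fuop tcz grg guo
Hunk 5: at line 1 remove [qscjr,fuop,tcz] add [qihp] -> 5 lines: rtm canu qihp grg guo
Hunk 6: at line 1 remove [canu,qihp] add [evun,xxe] -> 5 lines: rtm evun xxe grg guo
Final line 4: grg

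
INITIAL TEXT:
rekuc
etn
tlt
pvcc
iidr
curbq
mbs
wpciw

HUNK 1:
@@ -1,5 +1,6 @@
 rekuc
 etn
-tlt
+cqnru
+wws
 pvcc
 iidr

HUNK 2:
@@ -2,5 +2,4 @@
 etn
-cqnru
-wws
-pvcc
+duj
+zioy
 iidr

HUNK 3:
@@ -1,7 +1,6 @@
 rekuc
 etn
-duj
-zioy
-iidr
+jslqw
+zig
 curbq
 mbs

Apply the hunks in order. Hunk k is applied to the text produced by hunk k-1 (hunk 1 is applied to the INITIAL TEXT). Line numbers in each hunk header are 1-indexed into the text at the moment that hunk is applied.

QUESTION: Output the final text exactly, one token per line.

Answer: rekuc
etn
jslqw
zig
curbq
mbs
wpciw

Derivation:
Hunk 1: at line 1 remove [tlt] add [cqnru,wws] -> 9 lines: rekuc etn cqnru wws pvcc iidr curbq mbs wpciw
Hunk 2: at line 2 remove [cqnru,wws,pvcc] add [duj,zioy] -> 8 lines: rekuc etn duj zioy iidr curbq mbs wpciw
Hunk 3: at line 1 remove [duj,zioy,iidr] add [jslqw,zig] -> 7 lines: rekuc etn jslqw zig curbq mbs wpciw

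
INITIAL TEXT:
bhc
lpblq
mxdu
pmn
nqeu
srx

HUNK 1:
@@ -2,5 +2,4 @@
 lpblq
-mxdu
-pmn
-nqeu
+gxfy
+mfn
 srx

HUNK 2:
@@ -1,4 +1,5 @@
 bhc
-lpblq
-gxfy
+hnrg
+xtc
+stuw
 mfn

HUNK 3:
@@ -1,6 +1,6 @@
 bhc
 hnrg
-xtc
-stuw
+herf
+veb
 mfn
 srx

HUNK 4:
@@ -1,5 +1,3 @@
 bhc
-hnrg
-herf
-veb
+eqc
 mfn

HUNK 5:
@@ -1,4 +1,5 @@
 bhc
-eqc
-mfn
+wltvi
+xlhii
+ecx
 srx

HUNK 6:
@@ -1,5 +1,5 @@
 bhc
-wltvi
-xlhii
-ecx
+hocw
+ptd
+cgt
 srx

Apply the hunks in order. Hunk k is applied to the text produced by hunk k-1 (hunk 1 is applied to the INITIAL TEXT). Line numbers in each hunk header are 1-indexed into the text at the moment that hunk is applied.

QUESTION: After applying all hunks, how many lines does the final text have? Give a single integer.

Answer: 5

Derivation:
Hunk 1: at line 2 remove [mxdu,pmn,nqeu] add [gxfy,mfn] -> 5 lines: bhc lpblq gxfy mfn srx
Hunk 2: at line 1 remove [lpblq,gxfy] add [hnrg,xtc,stuw] -> 6 lines: bhc hnrg xtc stuw mfn srx
Hunk 3: at line 1 remove [xtc,stuw] add [herf,veb] -> 6 lines: bhc hnrg herf veb mfn srx
Hunk 4: at line 1 remove [hnrg,herf,veb] add [eqc] -> 4 lines: bhc eqc mfn srx
Hunk 5: at line 1 remove [eqc,mfn] add [wltvi,xlhii,ecx] -> 5 lines: bhc wltvi xlhii ecx srx
Hunk 6: at line 1 remove [wltvi,xlhii,ecx] add [hocw,ptd,cgt] -> 5 lines: bhc hocw ptd cgt srx
Final line count: 5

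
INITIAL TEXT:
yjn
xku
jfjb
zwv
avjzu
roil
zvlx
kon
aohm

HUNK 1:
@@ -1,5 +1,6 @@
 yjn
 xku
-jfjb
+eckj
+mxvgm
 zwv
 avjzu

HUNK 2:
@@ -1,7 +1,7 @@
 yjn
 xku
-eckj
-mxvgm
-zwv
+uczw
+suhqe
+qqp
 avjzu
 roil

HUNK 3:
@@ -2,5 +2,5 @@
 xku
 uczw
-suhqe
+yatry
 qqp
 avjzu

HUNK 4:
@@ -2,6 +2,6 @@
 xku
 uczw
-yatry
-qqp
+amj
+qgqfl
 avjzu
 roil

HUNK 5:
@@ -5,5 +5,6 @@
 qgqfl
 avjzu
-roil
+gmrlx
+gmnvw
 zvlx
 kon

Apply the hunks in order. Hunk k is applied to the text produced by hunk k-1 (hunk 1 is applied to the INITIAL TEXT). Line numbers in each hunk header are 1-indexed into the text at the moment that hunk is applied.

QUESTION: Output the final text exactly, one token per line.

Answer: yjn
xku
uczw
amj
qgqfl
avjzu
gmrlx
gmnvw
zvlx
kon
aohm

Derivation:
Hunk 1: at line 1 remove [jfjb] add [eckj,mxvgm] -> 10 lines: yjn xku eckj mxvgm zwv avjzu roil zvlx kon aohm
Hunk 2: at line 1 remove [eckj,mxvgm,zwv] add [uczw,suhqe,qqp] -> 10 lines: yjn xku uczw suhqe qqp avjzu roil zvlx kon aohm
Hunk 3: at line 2 remove [suhqe] add [yatry] -> 10 lines: yjn xku uczw yatry qqp avjzu roil zvlx kon aohm
Hunk 4: at line 2 remove [yatry,qqp] add [amj,qgqfl] -> 10 lines: yjn xku uczw amj qgqfl avjzu roil zvlx kon aohm
Hunk 5: at line 5 remove [roil] add [gmrlx,gmnvw] -> 11 lines: yjn xku uczw amj qgqfl avjzu gmrlx gmnvw zvlx kon aohm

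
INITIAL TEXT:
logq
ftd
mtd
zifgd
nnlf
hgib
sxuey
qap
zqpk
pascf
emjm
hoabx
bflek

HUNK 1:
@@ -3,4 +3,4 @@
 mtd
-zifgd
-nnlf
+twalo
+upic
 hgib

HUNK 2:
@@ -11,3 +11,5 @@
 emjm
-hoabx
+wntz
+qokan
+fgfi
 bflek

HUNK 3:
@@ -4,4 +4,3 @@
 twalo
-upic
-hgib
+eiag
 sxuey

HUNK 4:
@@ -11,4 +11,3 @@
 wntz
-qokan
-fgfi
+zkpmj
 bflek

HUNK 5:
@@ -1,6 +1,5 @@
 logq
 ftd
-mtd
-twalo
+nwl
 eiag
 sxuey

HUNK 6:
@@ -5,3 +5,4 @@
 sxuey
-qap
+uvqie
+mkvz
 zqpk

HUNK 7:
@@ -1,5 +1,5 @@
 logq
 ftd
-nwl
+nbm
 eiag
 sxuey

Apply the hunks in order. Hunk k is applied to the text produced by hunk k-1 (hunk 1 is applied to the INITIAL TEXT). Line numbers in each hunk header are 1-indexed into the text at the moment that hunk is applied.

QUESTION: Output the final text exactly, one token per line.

Answer: logq
ftd
nbm
eiag
sxuey
uvqie
mkvz
zqpk
pascf
emjm
wntz
zkpmj
bflek

Derivation:
Hunk 1: at line 3 remove [zifgd,nnlf] add [twalo,upic] -> 13 lines: logq ftd mtd twalo upic hgib sxuey qap zqpk pascf emjm hoabx bflek
Hunk 2: at line 11 remove [hoabx] add [wntz,qokan,fgfi] -> 15 lines: logq ftd mtd twalo upic hgib sxuey qap zqpk pascf emjm wntz qokan fgfi bflek
Hunk 3: at line 4 remove [upic,hgib] add [eiag] -> 14 lines: logq ftd mtd twalo eiag sxuey qap zqpk pascf emjm wntz qokan fgfi bflek
Hunk 4: at line 11 remove [qokan,fgfi] add [zkpmj] -> 13 lines: logq ftd mtd twalo eiag sxuey qap zqpk pascf emjm wntz zkpmj bflek
Hunk 5: at line 1 remove [mtd,twalo] add [nwl] -> 12 lines: logq ftd nwl eiag sxuey qap zqpk pascf emjm wntz zkpmj bflek
Hunk 6: at line 5 remove [qap] add [uvqie,mkvz] -> 13 lines: logq ftd nwl eiag sxuey uvqie mkvz zqpk pascf emjm wntz zkpmj bflek
Hunk 7: at line 1 remove [nwl] add [nbm] -> 13 lines: logq ftd nbm eiag sxuey uvqie mkvz zqpk pascf emjm wntz zkpmj bflek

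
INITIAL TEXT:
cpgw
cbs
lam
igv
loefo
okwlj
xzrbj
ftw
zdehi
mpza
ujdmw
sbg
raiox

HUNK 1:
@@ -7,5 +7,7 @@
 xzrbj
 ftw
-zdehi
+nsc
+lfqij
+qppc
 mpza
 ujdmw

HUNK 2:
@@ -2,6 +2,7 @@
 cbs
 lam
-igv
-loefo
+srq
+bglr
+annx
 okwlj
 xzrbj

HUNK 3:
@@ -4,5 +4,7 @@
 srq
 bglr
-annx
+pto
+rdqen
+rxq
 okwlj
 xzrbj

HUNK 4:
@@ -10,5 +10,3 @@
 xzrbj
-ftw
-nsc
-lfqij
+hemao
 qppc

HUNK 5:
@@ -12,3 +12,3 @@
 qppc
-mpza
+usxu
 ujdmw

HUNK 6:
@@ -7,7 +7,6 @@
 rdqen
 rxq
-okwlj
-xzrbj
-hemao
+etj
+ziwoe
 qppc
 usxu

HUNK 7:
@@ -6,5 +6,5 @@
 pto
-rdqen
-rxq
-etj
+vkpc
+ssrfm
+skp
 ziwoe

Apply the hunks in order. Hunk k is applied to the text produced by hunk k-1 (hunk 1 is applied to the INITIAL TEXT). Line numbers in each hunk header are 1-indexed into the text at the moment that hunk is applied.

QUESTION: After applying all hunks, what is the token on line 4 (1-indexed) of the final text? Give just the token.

Hunk 1: at line 7 remove [zdehi] add [nsc,lfqij,qppc] -> 15 lines: cpgw cbs lam igv loefo okwlj xzrbj ftw nsc lfqij qppc mpza ujdmw sbg raiox
Hunk 2: at line 2 remove [igv,loefo] add [srq,bglr,annx] -> 16 lines: cpgw cbs lam srq bglr annx okwlj xzrbj ftw nsc lfqij qppc mpza ujdmw sbg raiox
Hunk 3: at line 4 remove [annx] add [pto,rdqen,rxq] -> 18 lines: cpgw cbs lam srq bglr pto rdqen rxq okwlj xzrbj ftw nsc lfqij qppc mpza ujdmw sbg raiox
Hunk 4: at line 10 remove [ftw,nsc,lfqij] add [hemao] -> 16 lines: cpgw cbs lam srq bglr pto rdqen rxq okwlj xzrbj hemao qppc mpza ujdmw sbg raiox
Hunk 5: at line 12 remove [mpza] add [usxu] -> 16 lines: cpgw cbs lam srq bglr pto rdqen rxq okwlj xzrbj hemao qppc usxu ujdmw sbg raiox
Hunk 6: at line 7 remove [okwlj,xzrbj,hemao] add [etj,ziwoe] -> 15 lines: cpgw cbs lam srq bglr pto rdqen rxq etj ziwoe qppc usxu ujdmw sbg raiox
Hunk 7: at line 6 remove [rdqen,rxq,etj] add [vkpc,ssrfm,skp] -> 15 lines: cpgw cbs lam srq bglr pto vkpc ssrfm skp ziwoe qppc usxu ujdmw sbg raiox
Final line 4: srq

Answer: srq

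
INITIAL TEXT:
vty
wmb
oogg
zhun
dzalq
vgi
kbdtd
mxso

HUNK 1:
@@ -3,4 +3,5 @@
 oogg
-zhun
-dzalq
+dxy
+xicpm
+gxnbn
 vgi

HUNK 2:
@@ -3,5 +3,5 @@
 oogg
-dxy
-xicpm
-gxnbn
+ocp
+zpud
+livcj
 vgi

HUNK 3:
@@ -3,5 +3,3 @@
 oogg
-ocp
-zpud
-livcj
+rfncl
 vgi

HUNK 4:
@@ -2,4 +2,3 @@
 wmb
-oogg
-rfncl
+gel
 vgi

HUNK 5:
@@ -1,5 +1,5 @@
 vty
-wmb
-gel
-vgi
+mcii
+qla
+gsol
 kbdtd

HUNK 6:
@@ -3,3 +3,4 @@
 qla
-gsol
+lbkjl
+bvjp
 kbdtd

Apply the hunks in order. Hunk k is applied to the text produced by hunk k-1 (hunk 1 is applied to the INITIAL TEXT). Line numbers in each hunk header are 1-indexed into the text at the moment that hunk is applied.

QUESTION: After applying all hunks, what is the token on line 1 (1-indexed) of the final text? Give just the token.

Answer: vty

Derivation:
Hunk 1: at line 3 remove [zhun,dzalq] add [dxy,xicpm,gxnbn] -> 9 lines: vty wmb oogg dxy xicpm gxnbn vgi kbdtd mxso
Hunk 2: at line 3 remove [dxy,xicpm,gxnbn] add [ocp,zpud,livcj] -> 9 lines: vty wmb oogg ocp zpud livcj vgi kbdtd mxso
Hunk 3: at line 3 remove [ocp,zpud,livcj] add [rfncl] -> 7 lines: vty wmb oogg rfncl vgi kbdtd mxso
Hunk 4: at line 2 remove [oogg,rfncl] add [gel] -> 6 lines: vty wmb gel vgi kbdtd mxso
Hunk 5: at line 1 remove [wmb,gel,vgi] add [mcii,qla,gsol] -> 6 lines: vty mcii qla gsol kbdtd mxso
Hunk 6: at line 3 remove [gsol] add [lbkjl,bvjp] -> 7 lines: vty mcii qla lbkjl bvjp kbdtd mxso
Final line 1: vty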